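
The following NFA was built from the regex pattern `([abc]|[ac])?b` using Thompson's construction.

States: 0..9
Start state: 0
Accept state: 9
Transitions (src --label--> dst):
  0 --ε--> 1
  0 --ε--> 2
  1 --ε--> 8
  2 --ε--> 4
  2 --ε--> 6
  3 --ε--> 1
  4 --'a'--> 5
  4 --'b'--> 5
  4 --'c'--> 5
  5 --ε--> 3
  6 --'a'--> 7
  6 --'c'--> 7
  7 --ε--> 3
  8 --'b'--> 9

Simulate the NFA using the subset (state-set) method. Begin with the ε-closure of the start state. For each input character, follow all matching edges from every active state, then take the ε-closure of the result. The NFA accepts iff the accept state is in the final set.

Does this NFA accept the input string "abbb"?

Answer: REJECT

Trace:
initial (ε-close {0}): {0,1,2,4,6,8}
'a' @ 1: {1,3,5,7,8}
'b' @ 2: {9}  [accepting]
'b' @ 3: {}  — dead — no transitions
rest 'b' ignored (set empty)
after full input: {}  (accept=9 not in)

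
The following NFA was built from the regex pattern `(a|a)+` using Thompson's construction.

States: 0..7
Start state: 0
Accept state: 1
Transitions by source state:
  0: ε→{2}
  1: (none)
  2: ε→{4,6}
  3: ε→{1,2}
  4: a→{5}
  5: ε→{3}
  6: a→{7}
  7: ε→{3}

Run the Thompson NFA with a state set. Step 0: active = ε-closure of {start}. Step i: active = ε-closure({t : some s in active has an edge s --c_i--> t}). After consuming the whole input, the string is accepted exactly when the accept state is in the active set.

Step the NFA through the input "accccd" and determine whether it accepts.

Answer: REJECT

Derivation:
S₀ = ε-closure({0}) = {0,2,4,6}
'a' @ 1: {1,2,3,4,5,6,7}  ✓accept
'c' @ 2: {}  — state set empty
rest 'cccd' ignored (set empty)
final: {}; accept 1 not in set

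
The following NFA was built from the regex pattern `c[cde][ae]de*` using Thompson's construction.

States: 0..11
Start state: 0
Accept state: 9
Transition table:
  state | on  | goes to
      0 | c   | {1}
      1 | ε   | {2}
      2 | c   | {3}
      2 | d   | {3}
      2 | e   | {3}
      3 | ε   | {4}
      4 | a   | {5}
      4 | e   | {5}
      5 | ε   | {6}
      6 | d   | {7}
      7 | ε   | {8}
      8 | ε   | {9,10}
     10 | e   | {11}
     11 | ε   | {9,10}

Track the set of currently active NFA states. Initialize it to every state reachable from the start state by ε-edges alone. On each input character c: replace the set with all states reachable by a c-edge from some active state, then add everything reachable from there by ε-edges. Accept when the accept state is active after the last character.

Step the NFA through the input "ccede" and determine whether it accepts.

initial (ε-close {0}): {0}
'c' @ 1: {1,2}
'c' @ 2: {3,4}
'e' @ 3: {5,6}
'd' @ 4: {7,8,9,10}  (accept∈set)
'e' @ 5: {9,10,11}  (accept∈set)
final: {9,10,11}; accept 9 in set

Answer: ACCEPT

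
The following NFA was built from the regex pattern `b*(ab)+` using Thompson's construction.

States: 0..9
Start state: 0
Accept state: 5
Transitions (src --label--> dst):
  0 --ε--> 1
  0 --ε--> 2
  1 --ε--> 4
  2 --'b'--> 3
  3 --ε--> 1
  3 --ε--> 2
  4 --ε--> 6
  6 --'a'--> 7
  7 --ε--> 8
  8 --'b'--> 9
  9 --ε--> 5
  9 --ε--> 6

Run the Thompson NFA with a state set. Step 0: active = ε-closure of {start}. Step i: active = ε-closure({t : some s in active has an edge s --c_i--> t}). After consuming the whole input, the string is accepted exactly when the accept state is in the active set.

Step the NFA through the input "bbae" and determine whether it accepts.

Answer: REJECT

Trace:
start: ε-closure({0}) = {0,1,2,4,6}
'b' @ 1: {1,2,3,4,6}
'b' @ 2: {1,2,3,4,6}
'a' @ 3: {7,8}
'e' @ 4: {}  — dead — no transitions
end set {} — state 5 not in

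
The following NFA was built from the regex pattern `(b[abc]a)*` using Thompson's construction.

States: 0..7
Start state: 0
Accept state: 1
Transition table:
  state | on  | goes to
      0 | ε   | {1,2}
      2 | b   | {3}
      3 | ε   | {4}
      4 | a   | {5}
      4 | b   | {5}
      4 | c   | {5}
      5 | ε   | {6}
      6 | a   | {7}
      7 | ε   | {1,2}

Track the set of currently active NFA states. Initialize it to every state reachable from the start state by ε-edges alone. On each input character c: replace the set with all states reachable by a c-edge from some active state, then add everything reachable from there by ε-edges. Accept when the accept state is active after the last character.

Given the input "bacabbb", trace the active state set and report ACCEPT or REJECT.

initial (ε-close {0}): {0,1,2}
'b' @ 1: {3,4}
'a' @ 2: {5,6}
'c' @ 3: {}  — no active states
rest 'abbb' ignored (set empty)
after full input: {}  (accept=1 not in)

Answer: REJECT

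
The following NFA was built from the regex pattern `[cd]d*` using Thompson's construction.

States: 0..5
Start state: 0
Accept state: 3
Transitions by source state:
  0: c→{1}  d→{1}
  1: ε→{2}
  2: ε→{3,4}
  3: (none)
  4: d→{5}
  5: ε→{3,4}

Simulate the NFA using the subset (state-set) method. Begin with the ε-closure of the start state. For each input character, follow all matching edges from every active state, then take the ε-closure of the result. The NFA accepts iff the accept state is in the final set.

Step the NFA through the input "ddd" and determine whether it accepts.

S₀ = ε-closure({0}) = {0}
'd' @ 1: {1,2,3,4}  (accept∈set)
'd' @ 2: {3,4,5}  (accept∈set)
'd' @ 3: {3,4,5}  (accept∈set)
end set {3,4,5} — state 3 in

Answer: ACCEPT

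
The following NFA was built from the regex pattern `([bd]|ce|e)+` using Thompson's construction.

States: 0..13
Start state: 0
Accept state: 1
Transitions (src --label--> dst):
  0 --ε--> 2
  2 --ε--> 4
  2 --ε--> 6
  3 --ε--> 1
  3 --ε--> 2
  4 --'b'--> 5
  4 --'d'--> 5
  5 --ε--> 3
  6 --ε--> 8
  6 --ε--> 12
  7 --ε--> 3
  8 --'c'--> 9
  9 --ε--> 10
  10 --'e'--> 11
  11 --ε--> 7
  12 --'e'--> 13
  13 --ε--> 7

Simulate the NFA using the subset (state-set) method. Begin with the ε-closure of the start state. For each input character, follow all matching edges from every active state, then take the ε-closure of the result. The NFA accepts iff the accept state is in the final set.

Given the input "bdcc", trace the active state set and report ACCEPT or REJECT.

initial (ε-close {0}): {0,2,4,6,8,12}
'b' @ 1: {1,2,3,4,5,6,8,12}  ✓accept
'd' @ 2: {1,2,3,4,5,6,8,12}  ✓accept
'c' @ 3: {9,10}
'c' @ 4: {}  — state set empty
final: {}; accept 1 not in set

Answer: REJECT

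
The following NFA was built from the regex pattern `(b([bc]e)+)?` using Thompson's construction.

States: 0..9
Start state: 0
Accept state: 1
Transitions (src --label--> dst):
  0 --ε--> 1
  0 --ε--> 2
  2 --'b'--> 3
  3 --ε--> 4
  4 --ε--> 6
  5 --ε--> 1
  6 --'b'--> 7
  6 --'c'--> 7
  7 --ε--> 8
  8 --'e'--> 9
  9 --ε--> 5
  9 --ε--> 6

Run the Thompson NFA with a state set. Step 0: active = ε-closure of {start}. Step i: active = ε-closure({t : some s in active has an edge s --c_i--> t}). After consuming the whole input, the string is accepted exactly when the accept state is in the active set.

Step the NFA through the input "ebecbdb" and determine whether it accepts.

Answer: REJECT

Derivation:
initial (ε-close {0}): {0,1,2}
'e' @ 1: {}  — dead — no transitions
rest 'becbdb' ignored (set empty)
end set {} — state 1 not in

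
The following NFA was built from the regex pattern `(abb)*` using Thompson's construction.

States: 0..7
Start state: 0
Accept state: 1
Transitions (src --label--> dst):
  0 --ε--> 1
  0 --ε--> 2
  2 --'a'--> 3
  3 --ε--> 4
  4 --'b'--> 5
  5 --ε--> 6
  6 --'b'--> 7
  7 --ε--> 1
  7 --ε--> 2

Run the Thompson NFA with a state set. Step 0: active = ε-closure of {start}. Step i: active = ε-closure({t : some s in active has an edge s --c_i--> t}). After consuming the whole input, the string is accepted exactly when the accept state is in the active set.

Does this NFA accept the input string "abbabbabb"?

S₀ = ε-closure({0}) = {0,1,2}
'a' @ 1: {3,4}
'b' @ 2: {5,6}
'b' @ 3: {1,2,7}  [accepting]
'a' @ 4: {3,4}
'b' @ 5: {5,6}
'b' @ 6: {1,2,7}  [accepting]
'a' @ 7: {3,4}
'b' @ 8: {5,6}
'b' @ 9: {1,2,7}  [accepting]
end set {1,2,7} — state 1 in

Answer: ACCEPT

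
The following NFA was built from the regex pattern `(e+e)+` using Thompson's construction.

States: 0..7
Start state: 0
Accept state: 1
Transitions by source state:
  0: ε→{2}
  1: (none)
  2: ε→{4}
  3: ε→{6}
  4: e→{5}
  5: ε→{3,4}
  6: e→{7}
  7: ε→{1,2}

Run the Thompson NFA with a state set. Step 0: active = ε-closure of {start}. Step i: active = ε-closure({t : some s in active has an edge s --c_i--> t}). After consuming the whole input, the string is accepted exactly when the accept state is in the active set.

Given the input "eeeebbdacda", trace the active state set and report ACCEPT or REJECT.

Answer: REJECT

Steps:
start: ε-closure({0}) = {0,2,4}
'e' @ 1: {3,4,5,6}
'e' @ 2: {1,2,3,4,5,6,7}  [accepting]
'e' @ 3: {1,2,3,4,5,6,7}  [accepting]
'e' @ 4: {1,2,3,4,5,6,7}  [accepting]
'b' @ 5: {}  — no active states
rest 'bdacda' ignored (set empty)
final: {}; accept 1 not in set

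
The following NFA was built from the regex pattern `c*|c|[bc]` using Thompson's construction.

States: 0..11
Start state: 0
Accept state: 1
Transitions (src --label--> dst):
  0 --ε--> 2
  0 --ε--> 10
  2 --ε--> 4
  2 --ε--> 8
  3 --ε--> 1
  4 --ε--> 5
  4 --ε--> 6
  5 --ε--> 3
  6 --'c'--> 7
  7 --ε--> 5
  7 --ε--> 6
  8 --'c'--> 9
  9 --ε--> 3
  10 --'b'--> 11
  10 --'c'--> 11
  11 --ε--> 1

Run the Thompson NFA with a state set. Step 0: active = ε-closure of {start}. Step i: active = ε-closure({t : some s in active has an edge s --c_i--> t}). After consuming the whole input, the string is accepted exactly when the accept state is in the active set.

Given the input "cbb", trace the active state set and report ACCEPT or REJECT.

Answer: REJECT

Steps:
S₀ = ε-closure({0}) = {0,1,2,3,4,5,6,8,10}
'c' @ 1: {1,3,5,6,7,9,11}  [accepting]
'b' @ 2: {}  — no active states
rest 'b' ignored (set empty)
after full input: {}  (accept=1 not in)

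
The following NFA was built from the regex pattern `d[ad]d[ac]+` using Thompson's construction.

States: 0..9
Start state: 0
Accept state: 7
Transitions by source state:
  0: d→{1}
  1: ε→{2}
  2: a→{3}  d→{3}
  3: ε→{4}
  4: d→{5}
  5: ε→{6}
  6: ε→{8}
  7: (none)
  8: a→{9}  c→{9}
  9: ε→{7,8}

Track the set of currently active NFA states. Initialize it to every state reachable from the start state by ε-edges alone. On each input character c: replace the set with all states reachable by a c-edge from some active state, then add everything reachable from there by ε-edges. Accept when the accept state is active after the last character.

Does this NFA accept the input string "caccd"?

S₀ = ε-closure({0}) = {0}
'c' @ 1: {}  — no active states
rest 'accd' ignored (set empty)
final: {}; accept 7 not in set

Answer: REJECT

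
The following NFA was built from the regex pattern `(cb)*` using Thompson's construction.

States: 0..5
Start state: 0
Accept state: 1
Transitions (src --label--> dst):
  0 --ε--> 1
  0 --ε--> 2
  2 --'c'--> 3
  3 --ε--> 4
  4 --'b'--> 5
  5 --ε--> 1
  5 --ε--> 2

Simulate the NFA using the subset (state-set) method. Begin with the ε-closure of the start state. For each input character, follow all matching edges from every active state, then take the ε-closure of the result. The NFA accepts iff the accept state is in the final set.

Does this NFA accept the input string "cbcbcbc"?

Answer: REJECT

Steps:
start: ε-closure({0}) = {0,1,2}
'c' @ 1: {3,4}
'b' @ 2: {1,2,5}  ✓accept
'c' @ 3: {3,4}
'b' @ 4: {1,2,5}  ✓accept
'c' @ 5: {3,4}
'b' @ 6: {1,2,5}  ✓accept
'c' @ 7: {3,4}
after full input: {3,4}  (accept=1 not in)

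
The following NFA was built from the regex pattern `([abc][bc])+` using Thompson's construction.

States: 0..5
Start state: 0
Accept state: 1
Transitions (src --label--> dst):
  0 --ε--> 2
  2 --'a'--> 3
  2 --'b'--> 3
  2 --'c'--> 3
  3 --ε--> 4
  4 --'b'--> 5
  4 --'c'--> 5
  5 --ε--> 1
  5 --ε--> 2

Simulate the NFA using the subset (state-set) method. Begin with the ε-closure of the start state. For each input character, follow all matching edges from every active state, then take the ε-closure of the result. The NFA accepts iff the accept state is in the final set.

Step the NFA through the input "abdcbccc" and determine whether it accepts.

Answer: REJECT

Trace:
S₀ = ε-closure({0}) = {0,2}
'a' @ 1: {3,4}
'b' @ 2: {1,2,5}  ✓accept
'd' @ 3: {}  — no active states
rest 'cbccc' ignored (set empty)
after full input: {}  (accept=1 not in)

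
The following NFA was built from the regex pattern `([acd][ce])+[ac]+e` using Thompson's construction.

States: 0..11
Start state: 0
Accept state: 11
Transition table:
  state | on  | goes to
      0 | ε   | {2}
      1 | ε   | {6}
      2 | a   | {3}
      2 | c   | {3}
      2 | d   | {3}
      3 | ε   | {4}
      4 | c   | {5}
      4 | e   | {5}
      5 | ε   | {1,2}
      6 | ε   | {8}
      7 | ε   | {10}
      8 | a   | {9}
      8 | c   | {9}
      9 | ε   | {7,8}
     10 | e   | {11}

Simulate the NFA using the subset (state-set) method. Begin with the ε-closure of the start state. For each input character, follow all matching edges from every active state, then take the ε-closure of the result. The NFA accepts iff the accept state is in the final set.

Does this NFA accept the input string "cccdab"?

Answer: REJECT

Trace:
initial (ε-close {0}): {0,2}
'c' @ 1: {3,4}
'c' @ 2: {1,2,5,6,8}
'c' @ 3: {3,4,7,8,9,10}
'd' @ 4: {}  — no active states
rest 'ab' ignored (set empty)
after full input: {}  (accept=11 not in)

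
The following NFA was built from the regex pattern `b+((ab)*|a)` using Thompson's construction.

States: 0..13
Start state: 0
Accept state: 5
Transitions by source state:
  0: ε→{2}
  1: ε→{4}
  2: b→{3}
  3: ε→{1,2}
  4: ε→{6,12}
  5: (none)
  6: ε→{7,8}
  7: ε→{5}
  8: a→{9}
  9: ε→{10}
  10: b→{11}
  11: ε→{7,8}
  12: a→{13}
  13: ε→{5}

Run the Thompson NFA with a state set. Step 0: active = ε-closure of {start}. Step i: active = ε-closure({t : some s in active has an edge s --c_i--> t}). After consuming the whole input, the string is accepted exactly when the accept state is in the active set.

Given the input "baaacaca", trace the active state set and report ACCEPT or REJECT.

S₀ = ε-closure({0}) = {0,2}
'b' @ 1: {1,2,3,4,5,6,7,8,12}  [accepting]
'a' @ 2: {5,9,10,13}  [accepting]
'a' @ 3: {}  — dead — no transitions
rest 'acaca' ignored (set empty)
after full input: {}  (accept=5 not in)

Answer: REJECT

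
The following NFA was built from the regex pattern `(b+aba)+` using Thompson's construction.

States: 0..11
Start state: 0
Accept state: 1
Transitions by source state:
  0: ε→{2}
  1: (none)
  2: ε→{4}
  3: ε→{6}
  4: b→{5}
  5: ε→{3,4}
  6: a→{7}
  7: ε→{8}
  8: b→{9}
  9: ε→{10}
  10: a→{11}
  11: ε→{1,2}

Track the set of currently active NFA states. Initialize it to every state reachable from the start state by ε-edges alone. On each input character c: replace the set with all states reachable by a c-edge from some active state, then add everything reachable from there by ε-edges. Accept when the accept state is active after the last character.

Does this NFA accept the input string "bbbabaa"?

initial (ε-close {0}): {0,2,4}
'b' @ 1: {3,4,5,6}
'b' @ 2: {3,4,5,6}
'b' @ 3: {3,4,5,6}
'a' @ 4: {7,8}
'b' @ 5: {9,10}
'a' @ 6: {1,2,4,11}  (accept∈set)
'a' @ 7: {}  — dead — no transitions
end set {} — state 1 not in

Answer: REJECT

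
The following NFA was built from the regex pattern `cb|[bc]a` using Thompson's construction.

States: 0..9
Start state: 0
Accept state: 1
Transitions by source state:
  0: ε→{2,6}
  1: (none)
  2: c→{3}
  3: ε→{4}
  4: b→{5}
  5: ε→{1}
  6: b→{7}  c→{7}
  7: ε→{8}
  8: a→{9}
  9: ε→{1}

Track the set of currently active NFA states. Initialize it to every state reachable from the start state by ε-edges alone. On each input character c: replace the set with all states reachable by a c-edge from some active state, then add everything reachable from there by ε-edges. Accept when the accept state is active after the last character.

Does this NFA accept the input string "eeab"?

Answer: REJECT

Derivation:
S₀ = ε-closure({0}) = {0,2,6}
'e' @ 1: {}  — state set empty
rest 'eab' ignored (set empty)
final: {}; accept 1 not in set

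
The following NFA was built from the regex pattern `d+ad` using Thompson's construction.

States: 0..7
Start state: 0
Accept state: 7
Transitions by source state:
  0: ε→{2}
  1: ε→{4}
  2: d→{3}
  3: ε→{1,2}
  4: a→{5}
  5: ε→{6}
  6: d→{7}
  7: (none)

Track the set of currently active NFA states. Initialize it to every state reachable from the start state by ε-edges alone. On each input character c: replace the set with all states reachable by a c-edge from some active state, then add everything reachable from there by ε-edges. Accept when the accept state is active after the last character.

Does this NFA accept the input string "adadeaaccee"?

Answer: REJECT

Steps:
initial (ε-close {0}): {0,2}
'a' @ 1: {}  — no active states
rest 'dadeaaccee' ignored (set empty)
end set {} — state 7 not in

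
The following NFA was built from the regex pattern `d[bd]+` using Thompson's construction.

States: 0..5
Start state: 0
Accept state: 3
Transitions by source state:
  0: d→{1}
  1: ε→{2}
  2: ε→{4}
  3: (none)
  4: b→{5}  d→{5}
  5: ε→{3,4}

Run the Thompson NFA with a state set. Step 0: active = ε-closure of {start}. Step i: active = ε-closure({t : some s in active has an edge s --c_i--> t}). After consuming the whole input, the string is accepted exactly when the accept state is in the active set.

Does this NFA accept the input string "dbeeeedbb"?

start: ε-closure({0}) = {0}
'd' @ 1: {1,2,4}
'b' @ 2: {3,4,5}  ✓accept
'e' @ 3: {}  — state set empty
rest 'eeedbb' ignored (set empty)
final: {}; accept 3 not in set

Answer: REJECT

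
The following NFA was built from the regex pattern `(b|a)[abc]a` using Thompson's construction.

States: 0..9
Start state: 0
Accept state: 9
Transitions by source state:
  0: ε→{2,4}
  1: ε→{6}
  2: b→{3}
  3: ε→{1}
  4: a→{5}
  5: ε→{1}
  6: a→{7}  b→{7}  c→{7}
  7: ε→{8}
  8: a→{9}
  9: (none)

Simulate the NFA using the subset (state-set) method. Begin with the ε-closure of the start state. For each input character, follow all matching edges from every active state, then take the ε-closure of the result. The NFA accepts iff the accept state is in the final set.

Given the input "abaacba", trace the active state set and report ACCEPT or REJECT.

Answer: REJECT

Steps:
initial (ε-close {0}): {0,2,4}
'a' @ 1: {1,5,6}
'b' @ 2: {7,8}
'a' @ 3: {9}  (accept∈set)
'a' @ 4: {}  — dead — no transitions
rest 'cba' ignored (set empty)
end set {} — state 9 not in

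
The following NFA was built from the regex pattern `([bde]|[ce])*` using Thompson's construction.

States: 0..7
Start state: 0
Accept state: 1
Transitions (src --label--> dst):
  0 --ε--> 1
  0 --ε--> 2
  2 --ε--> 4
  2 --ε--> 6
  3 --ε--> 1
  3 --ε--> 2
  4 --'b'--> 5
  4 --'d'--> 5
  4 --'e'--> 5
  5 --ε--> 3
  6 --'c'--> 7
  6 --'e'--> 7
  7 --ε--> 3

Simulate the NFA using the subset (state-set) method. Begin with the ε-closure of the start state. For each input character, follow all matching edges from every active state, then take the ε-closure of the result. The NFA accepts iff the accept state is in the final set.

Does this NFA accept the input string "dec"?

initial (ε-close {0}): {0,1,2,4,6}
'd' @ 1: {1,2,3,4,5,6}  ✓accept
'e' @ 2: {1,2,3,4,5,6,7}  ✓accept
'c' @ 3: {1,2,3,4,6,7}  ✓accept
end set {1,2,3,4,6,7} — state 1 in

Answer: ACCEPT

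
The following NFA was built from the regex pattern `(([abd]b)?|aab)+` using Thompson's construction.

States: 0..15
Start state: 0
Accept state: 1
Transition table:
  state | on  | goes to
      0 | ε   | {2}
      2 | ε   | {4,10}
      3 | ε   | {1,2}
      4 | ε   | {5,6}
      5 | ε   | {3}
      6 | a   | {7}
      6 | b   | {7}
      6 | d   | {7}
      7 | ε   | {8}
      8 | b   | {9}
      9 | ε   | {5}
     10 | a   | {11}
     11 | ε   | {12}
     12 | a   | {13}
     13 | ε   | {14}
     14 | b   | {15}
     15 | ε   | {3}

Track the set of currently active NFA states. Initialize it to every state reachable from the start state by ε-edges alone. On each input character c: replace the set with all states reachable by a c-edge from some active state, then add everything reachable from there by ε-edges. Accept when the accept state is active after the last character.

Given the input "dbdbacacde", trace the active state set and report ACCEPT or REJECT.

start: ε-closure({0}) = {0,1,2,3,4,5,6,10}
'd' @ 1: {7,8}
'b' @ 2: {1,2,3,4,5,6,9,10}  [accepting]
'd' @ 3: {7,8}
'b' @ 4: {1,2,3,4,5,6,9,10}  [accepting]
'a' @ 5: {7,8,11,12}
'c' @ 6: {}  — dead — no transitions
rest 'acde' ignored (set empty)
end set {} — state 1 not in

Answer: REJECT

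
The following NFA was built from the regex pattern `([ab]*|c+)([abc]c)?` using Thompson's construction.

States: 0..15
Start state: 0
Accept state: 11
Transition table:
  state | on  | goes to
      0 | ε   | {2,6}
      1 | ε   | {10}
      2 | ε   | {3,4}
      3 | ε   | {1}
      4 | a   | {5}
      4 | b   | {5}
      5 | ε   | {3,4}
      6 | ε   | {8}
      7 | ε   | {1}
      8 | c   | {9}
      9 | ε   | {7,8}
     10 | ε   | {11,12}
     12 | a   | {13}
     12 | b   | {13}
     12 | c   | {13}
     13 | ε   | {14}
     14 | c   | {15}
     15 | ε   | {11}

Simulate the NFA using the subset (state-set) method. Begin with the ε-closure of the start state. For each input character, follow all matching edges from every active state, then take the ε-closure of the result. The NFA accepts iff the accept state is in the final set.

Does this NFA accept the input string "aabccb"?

Answer: REJECT

Steps:
start: ε-closure({0}) = {0,1,2,3,4,6,8,10,11,12}
'a' @ 1: {1,3,4,5,10,11,12,13,14}  (accept∈set)
'a' @ 2: {1,3,4,5,10,11,12,13,14}  (accept∈set)
'b' @ 3: {1,3,4,5,10,11,12,13,14}  (accept∈set)
'c' @ 4: {11,13,14,15}  (accept∈set)
'c' @ 5: {11,15}  (accept∈set)
'b' @ 6: {}  — no active states
end set {} — state 11 not in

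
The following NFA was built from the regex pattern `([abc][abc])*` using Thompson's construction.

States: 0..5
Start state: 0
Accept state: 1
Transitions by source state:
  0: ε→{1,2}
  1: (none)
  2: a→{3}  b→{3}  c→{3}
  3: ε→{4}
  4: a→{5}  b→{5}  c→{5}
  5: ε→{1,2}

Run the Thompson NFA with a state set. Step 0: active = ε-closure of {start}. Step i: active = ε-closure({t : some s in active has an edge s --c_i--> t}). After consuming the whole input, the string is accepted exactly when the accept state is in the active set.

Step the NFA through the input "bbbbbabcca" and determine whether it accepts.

Answer: ACCEPT

Steps:
S₀ = ε-closure({0}) = {0,1,2}
'b' @ 1: {3,4}
'b' @ 2: {1,2,5}  (accept∈set)
'b' @ 3: {3,4}
'b' @ 4: {1,2,5}  (accept∈set)
'b' @ 5: {3,4}
'a' @ 6: {1,2,5}  (accept∈set)
'b' @ 7: {3,4}
'c' @ 8: {1,2,5}  (accept∈set)
'c' @ 9: {3,4}
'a' @ 10: {1,2,5}  (accept∈set)
after full input: {1,2,5}  (accept=1 in)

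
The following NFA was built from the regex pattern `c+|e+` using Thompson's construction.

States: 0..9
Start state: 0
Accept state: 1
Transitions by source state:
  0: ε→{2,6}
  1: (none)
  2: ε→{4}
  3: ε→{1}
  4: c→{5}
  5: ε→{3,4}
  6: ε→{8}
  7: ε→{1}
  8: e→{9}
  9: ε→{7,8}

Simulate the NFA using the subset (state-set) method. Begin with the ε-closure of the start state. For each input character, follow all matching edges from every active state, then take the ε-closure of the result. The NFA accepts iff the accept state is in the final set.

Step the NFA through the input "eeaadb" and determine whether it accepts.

Answer: REJECT

Derivation:
initial (ε-close {0}): {0,2,4,6,8}
'e' @ 1: {1,7,8,9}  (accept∈set)
'e' @ 2: {1,7,8,9}  (accept∈set)
'a' @ 3: {}  — dead — no transitions
rest 'adb' ignored (set empty)
final: {}; accept 1 not in set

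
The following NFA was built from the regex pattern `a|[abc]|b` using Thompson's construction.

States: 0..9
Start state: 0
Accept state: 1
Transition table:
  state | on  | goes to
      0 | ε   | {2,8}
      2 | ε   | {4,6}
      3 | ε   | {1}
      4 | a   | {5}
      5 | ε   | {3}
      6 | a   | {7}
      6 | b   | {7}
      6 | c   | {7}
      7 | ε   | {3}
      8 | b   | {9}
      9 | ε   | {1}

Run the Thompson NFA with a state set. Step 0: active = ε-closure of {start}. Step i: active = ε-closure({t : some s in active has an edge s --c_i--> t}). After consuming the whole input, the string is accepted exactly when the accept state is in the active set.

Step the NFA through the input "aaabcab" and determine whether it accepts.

initial (ε-close {0}): {0,2,4,6,8}
'a' @ 1: {1,3,5,7}  (accept∈set)
'a' @ 2: {}  — state set empty
rest 'abcab' ignored (set empty)
final: {}; accept 1 not in set

Answer: REJECT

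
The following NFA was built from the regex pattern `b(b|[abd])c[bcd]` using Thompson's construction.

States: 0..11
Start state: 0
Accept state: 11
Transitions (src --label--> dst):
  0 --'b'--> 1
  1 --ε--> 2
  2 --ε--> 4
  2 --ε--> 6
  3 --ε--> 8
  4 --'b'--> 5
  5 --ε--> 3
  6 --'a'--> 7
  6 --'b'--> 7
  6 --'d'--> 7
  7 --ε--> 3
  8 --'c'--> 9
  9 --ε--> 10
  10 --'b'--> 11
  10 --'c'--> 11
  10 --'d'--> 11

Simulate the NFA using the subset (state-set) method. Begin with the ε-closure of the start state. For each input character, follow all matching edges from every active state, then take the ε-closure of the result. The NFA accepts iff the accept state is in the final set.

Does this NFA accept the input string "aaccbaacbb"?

initial (ε-close {0}): {0}
'a' @ 1: {}  — state set empty
rest 'accbaacbb' ignored (set empty)
final: {}; accept 11 not in set

Answer: REJECT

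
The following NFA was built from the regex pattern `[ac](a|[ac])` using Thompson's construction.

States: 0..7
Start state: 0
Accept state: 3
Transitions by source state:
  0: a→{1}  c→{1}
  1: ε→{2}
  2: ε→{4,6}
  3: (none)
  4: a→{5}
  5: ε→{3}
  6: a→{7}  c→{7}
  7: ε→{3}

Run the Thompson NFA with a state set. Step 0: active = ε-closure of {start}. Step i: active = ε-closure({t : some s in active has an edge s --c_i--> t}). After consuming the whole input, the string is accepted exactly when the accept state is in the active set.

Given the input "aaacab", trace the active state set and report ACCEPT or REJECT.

start: ε-closure({0}) = {0}
'a' @ 1: {1,2,4,6}
'a' @ 2: {3,5,7}  ✓accept
'a' @ 3: {}  — state set empty
rest 'cab' ignored (set empty)
end set {} — state 3 not in

Answer: REJECT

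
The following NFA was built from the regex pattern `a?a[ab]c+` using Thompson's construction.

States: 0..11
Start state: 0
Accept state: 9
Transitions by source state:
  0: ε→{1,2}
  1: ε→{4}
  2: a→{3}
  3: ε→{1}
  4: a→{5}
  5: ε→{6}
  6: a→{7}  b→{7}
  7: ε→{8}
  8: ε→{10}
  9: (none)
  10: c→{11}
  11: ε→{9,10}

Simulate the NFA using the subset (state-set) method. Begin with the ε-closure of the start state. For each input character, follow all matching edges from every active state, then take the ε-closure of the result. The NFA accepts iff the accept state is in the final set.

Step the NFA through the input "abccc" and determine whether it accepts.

start: ε-closure({0}) = {0,1,2,4}
'a' @ 1: {1,3,4,5,6}
'b' @ 2: {7,8,10}
'c' @ 3: {9,10,11}  ✓accept
'c' @ 4: {9,10,11}  ✓accept
'c' @ 5: {9,10,11}  ✓accept
final: {9,10,11}; accept 9 in set

Answer: ACCEPT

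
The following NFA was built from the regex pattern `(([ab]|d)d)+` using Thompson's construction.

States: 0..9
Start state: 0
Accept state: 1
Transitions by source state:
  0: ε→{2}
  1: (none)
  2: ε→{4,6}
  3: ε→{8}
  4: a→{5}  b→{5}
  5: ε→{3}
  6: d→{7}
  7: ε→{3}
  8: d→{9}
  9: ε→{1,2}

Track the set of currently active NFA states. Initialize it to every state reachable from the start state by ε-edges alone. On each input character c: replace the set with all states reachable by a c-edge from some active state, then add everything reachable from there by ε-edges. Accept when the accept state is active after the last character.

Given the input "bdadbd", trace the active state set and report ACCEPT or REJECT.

Answer: ACCEPT

Trace:
initial (ε-close {0}): {0,2,4,6}
'b' @ 1: {3,5,8}
'd' @ 2: {1,2,4,6,9}  [accepting]
'a' @ 3: {3,5,8}
'd' @ 4: {1,2,4,6,9}  [accepting]
'b' @ 5: {3,5,8}
'd' @ 6: {1,2,4,6,9}  [accepting]
final: {1,2,4,6,9}; accept 1 in set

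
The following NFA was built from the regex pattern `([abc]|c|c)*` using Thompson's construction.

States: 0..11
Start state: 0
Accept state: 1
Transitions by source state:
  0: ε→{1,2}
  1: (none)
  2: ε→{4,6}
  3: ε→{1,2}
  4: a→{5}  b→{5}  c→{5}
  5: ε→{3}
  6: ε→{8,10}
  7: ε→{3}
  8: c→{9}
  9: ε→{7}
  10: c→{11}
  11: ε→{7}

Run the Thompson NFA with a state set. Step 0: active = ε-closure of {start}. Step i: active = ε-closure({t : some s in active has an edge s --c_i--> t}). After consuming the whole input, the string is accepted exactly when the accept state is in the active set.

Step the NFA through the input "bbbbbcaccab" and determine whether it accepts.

S₀ = ε-closure({0}) = {0,1,2,4,6,8,10}
'b' @ 1: {1,2,3,4,5,6,8,10}  (accept∈set)
'b' @ 2: {1,2,3,4,5,6,8,10}  (accept∈set)
'b' @ 3: {1,2,3,4,5,6,8,10}  (accept∈set)
'b' @ 4: {1,2,3,4,5,6,8,10}  (accept∈set)
'b' @ 5: {1,2,3,4,5,6,8,10}  (accept∈set)
'c' @ 6: {1,2,3,4,5,6,7,8,9,10,11}  (accept∈set)
'a' @ 7: {1,2,3,4,5,6,8,10}  (accept∈set)
'c' @ 8: {1,2,3,4,5,6,7,8,9,10,11}  (accept∈set)
'c' @ 9: {1,2,3,4,5,6,7,8,9,10,11}  (accept∈set)
'a' @ 10: {1,2,3,4,5,6,8,10}  (accept∈set)
'b' @ 11: {1,2,3,4,5,6,8,10}  (accept∈set)
final: {1,2,3,4,5,6,8,10}; accept 1 in set

Answer: ACCEPT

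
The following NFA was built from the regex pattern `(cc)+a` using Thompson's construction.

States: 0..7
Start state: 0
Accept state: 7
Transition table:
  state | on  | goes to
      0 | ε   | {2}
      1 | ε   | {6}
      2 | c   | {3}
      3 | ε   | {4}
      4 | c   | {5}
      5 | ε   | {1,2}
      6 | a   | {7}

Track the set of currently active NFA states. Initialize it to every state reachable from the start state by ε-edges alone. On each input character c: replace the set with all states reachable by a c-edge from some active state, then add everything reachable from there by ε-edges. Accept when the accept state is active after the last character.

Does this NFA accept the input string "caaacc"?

initial (ε-close {0}): {0,2}
'c' @ 1: {3,4}
'a' @ 2: {}  — dead — no transitions
rest 'aacc' ignored (set empty)
final: {}; accept 7 not in set

Answer: REJECT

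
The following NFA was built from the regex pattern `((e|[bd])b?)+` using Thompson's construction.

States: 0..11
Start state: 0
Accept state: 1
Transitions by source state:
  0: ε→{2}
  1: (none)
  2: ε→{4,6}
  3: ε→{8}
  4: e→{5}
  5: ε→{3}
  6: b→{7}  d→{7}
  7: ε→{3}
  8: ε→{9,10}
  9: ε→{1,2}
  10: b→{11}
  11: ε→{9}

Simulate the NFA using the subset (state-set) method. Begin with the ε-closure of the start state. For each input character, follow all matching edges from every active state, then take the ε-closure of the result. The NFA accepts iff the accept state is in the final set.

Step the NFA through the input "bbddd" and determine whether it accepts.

S₀ = ε-closure({0}) = {0,2,4,6}
'b' @ 1: {1,2,3,4,6,7,8,9,10}  [accepting]
'b' @ 2: {1,2,3,4,6,7,8,9,10,11}  [accepting]
'd' @ 3: {1,2,3,4,6,7,8,9,10}  [accepting]
'd' @ 4: {1,2,3,4,6,7,8,9,10}  [accepting]
'd' @ 5: {1,2,3,4,6,7,8,9,10}  [accepting]
after full input: {1,2,3,4,6,7,8,9,10}  (accept=1 in)

Answer: ACCEPT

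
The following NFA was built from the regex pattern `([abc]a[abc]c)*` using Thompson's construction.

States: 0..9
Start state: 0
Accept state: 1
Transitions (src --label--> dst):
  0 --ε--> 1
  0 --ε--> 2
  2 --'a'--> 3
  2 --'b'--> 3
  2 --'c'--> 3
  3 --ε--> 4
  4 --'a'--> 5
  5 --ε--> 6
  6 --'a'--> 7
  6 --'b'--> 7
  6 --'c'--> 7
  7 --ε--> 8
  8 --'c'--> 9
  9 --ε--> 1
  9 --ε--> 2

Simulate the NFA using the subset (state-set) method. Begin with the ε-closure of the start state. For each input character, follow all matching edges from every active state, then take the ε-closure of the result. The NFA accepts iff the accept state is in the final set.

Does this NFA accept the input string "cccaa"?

initial (ε-close {0}): {0,1,2}
'c' @ 1: {3,4}
'c' @ 2: {}  — dead — no transitions
rest 'caa' ignored (set empty)
end set {} — state 1 not in

Answer: REJECT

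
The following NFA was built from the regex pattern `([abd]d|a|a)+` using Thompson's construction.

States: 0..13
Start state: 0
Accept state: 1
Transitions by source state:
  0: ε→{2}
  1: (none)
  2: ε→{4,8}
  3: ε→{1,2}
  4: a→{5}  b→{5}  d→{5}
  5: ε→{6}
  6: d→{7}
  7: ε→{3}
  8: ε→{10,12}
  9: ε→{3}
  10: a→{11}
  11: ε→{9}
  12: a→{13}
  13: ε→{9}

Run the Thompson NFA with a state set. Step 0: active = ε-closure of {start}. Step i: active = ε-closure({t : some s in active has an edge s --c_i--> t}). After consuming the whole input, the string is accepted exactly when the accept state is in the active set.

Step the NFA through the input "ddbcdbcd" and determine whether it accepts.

Answer: REJECT

Derivation:
S₀ = ε-closure({0}) = {0,2,4,8,10,12}
'd' @ 1: {5,6}
'd' @ 2: {1,2,3,4,7,8,10,12}  (accept∈set)
'b' @ 3: {5,6}
'c' @ 4: {}  — state set empty
rest 'dbcd' ignored (set empty)
end set {} — state 1 not in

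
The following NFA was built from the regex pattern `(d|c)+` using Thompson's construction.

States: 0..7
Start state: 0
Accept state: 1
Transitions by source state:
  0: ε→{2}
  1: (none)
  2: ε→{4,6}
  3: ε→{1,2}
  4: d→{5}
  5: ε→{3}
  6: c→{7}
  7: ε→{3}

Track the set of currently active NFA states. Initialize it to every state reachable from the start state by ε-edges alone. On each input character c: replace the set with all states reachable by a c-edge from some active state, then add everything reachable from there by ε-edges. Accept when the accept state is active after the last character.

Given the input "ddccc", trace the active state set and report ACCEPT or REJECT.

S₀ = ε-closure({0}) = {0,2,4,6}
'd' @ 1: {1,2,3,4,5,6}  (accept∈set)
'd' @ 2: {1,2,3,4,5,6}  (accept∈set)
'c' @ 3: {1,2,3,4,6,7}  (accept∈set)
'c' @ 4: {1,2,3,4,6,7}  (accept∈set)
'c' @ 5: {1,2,3,4,6,7}  (accept∈set)
end set {1,2,3,4,6,7} — state 1 in

Answer: ACCEPT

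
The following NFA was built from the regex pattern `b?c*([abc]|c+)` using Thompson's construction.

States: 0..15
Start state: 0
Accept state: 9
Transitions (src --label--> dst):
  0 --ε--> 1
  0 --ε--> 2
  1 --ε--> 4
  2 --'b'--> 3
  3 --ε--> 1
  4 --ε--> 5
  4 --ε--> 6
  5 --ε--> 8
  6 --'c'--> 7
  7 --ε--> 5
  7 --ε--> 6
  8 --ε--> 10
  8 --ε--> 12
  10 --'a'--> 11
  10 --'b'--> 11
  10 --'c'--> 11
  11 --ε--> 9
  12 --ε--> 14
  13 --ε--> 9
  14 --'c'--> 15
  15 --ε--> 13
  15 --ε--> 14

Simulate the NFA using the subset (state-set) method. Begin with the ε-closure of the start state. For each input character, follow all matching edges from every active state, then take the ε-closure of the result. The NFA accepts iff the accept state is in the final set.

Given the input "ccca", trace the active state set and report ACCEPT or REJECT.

Answer: ACCEPT

Derivation:
initial (ε-close {0}): {0,1,2,4,5,6,8,10,12,14}
'c' @ 1: {5,6,7,8,9,10,11,12,13,14,15}  (accept∈set)
'c' @ 2: {5,6,7,8,9,10,11,12,13,14,15}  (accept∈set)
'c' @ 3: {5,6,7,8,9,10,11,12,13,14,15}  (accept∈set)
'a' @ 4: {9,11}  (accept∈set)
end set {9,11} — state 9 in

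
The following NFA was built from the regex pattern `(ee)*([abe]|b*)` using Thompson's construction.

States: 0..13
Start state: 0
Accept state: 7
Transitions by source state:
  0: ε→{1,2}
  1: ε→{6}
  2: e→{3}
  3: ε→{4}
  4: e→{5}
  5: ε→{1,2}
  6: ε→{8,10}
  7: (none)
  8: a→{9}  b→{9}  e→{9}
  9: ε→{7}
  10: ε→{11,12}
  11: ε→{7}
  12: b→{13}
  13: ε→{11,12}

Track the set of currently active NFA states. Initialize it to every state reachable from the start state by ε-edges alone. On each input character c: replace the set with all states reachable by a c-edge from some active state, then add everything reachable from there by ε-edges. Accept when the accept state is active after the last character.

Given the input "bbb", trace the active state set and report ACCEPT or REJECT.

initial (ε-close {0}): {0,1,2,6,7,8,10,11,12}
'b' @ 1: {7,9,11,12,13}  (accept∈set)
'b' @ 2: {7,11,12,13}  (accept∈set)
'b' @ 3: {7,11,12,13}  (accept∈set)
final: {7,11,12,13}; accept 7 in set

Answer: ACCEPT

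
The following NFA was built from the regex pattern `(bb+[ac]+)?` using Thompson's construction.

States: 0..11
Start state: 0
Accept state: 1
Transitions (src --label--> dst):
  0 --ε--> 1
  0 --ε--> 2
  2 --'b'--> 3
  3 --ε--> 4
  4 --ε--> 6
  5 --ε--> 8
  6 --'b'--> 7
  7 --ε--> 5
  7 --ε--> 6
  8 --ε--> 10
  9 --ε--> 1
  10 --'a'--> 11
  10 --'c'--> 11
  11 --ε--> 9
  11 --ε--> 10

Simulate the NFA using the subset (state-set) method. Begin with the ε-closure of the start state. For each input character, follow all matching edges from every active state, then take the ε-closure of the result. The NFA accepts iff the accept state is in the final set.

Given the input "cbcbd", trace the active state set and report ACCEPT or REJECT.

S₀ = ε-closure({0}) = {0,1,2}
'c' @ 1: {}  — no active states
rest 'bcbd' ignored (set empty)
final: {}; accept 1 not in set

Answer: REJECT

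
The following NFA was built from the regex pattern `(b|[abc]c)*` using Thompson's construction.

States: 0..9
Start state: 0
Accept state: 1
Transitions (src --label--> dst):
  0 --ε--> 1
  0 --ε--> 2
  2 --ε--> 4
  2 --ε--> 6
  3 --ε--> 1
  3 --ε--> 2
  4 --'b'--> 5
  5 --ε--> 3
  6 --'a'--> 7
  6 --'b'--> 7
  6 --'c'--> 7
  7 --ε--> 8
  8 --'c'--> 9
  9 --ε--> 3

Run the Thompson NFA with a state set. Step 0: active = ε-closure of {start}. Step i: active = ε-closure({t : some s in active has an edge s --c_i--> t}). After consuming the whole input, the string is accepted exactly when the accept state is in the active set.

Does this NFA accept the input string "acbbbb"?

Answer: ACCEPT

Steps:
S₀ = ε-closure({0}) = {0,1,2,4,6}
'a' @ 1: {7,8}
'c' @ 2: {1,2,3,4,6,9}  (accept∈set)
'b' @ 3: {1,2,3,4,5,6,7,8}  (accept∈set)
'b' @ 4: {1,2,3,4,5,6,7,8}  (accept∈set)
'b' @ 5: {1,2,3,4,5,6,7,8}  (accept∈set)
'b' @ 6: {1,2,3,4,5,6,7,8}  (accept∈set)
end set {1,2,3,4,5,6,7,8} — state 1 in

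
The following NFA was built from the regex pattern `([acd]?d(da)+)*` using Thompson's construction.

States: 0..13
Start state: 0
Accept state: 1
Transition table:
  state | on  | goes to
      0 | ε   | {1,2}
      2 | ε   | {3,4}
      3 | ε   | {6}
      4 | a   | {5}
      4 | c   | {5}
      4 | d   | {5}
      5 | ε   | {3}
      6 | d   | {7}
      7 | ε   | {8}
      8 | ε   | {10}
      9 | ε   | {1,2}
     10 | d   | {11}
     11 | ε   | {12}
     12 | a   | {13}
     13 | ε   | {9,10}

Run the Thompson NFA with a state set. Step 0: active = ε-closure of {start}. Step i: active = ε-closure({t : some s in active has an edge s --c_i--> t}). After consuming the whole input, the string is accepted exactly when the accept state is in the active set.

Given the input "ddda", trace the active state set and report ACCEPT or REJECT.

start: ε-closure({0}) = {0,1,2,3,4,6}
'd' @ 1: {3,5,6,7,8,10}
'd' @ 2: {7,8,10,11,12}
'd' @ 3: {11,12}
'a' @ 4: {1,2,3,4,6,9,10,13}  (accept∈set)
end set {1,2,3,4,6,9,10,13} — state 1 in

Answer: ACCEPT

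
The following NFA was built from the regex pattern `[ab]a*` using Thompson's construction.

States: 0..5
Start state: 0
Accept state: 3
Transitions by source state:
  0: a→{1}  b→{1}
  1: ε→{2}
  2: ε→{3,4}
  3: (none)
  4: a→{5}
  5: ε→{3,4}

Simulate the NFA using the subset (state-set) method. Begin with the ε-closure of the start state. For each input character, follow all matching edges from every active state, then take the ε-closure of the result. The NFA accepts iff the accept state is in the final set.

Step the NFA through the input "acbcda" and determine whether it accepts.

initial (ε-close {0}): {0}
'a' @ 1: {1,2,3,4}  (accept∈set)
'c' @ 2: {}  — dead — no transitions
rest 'bcda' ignored (set empty)
end set {} — state 3 not in

Answer: REJECT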